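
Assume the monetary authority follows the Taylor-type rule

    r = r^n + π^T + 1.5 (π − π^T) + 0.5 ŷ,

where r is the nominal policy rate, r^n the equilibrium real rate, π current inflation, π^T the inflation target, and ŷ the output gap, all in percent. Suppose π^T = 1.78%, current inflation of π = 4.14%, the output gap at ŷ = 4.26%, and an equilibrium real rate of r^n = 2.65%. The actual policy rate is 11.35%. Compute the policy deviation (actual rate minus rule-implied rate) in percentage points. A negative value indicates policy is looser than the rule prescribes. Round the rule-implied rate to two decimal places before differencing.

1.25 pp

r = 2.65 + 1.78 + 1.5 × (4.14 − 1.78) + 0.5 × 4.26
   = 2.65 + 1.78 + 3.54 + 2.13 = 10.10
Deviation = 11.35 − 10.10 = 1.25 pp.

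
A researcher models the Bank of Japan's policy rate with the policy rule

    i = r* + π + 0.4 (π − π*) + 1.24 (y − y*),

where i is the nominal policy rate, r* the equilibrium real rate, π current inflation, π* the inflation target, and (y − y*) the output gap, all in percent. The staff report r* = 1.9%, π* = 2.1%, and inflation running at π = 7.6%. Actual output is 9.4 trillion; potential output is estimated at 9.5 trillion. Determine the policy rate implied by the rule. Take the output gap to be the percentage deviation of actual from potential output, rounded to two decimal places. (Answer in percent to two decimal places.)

10.40%

Output gap = 100 × (9.4 − 9.5) / 9.5 = -1.05%.
i = 1.90 + 7.60 + 0.4 × (7.60 − 2.10) + 1.24 × (-1.05)
   = 1.90 + 7.6 + 2.2 − 1.302 = 10.40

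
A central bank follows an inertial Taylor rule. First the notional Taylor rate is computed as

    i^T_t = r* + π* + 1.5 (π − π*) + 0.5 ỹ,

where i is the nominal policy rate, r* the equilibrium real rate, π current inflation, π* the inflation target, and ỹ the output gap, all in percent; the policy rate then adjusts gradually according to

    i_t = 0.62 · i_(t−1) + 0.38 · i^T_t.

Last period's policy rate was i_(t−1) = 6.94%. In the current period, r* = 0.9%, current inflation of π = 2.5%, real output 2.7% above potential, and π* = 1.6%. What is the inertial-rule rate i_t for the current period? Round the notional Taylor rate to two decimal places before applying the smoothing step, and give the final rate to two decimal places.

6.28%

Output 2.7% above potential → ỹ = 2.7.
i^T_t = 0.9 + 1.6 + 1.5 × (2.5 − 1.6) + 0.5 × 2.7
   = 0.9 + 1.6 + 1.35 + 1.35 = 5.20
i_t = 0.62 × 6.94 + 0.38 × 5.20 = 4.3028 + 1.976 = 6.28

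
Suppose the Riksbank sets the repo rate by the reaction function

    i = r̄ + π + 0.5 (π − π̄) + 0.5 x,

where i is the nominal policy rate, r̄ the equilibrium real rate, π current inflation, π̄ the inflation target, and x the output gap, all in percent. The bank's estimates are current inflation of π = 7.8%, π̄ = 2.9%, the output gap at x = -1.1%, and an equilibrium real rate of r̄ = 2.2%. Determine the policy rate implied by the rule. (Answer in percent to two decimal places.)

11.90%

i = 2.2 + 7.8 + 0.5 × (7.8 − 2.9) + 0.5 × (-1.1)
   = 2.2 + 7.8 + 2.45 − 0.55 = 11.90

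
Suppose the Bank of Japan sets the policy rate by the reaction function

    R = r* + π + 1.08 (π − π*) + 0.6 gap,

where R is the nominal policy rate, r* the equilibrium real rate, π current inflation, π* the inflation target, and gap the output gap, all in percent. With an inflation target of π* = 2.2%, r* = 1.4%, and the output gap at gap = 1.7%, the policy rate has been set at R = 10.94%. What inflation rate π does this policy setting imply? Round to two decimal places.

Collecting π: R = r* + (1 + 1.08) π − 1.08 π* + 0.6 gap
2.08 π = 10.94 − 1.4 + 1.08 × 2.2 − 0.6 × 1.7 = 10.896
π = 10.896 / 2.08 = 5.24

5.24%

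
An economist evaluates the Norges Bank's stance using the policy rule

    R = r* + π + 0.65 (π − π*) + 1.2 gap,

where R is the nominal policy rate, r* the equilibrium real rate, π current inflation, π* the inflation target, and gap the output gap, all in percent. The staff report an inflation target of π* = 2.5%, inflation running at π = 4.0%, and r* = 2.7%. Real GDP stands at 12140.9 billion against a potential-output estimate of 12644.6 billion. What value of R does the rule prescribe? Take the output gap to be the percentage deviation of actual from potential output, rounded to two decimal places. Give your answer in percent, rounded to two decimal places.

Output gap = 100 × (12140.9 − 12644.6) / 12644.6 = -3.98%.
R = 2.70 + 4.00 + 0.65 × (4.00 − 2.50) + 1.2 × (-3.98)
   = 2.70 + 4 + 0.975 − 4.776 = 2.90

2.90%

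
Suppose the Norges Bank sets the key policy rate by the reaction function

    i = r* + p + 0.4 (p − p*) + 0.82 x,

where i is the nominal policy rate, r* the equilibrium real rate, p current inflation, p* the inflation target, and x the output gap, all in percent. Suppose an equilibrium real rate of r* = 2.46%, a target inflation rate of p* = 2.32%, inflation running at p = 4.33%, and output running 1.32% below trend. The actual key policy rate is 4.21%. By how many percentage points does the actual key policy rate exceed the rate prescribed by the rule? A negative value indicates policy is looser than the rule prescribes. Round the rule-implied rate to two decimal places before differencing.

Output 1.32% below potential → x = -1.32.
i = 2.46 + 4.33 + 0.4 × (4.33 − 2.32) + 0.82 × (-1.32)
   = 2.46 + 4.33 + 0.804 − 1.0824 = 6.51
Deviation = 4.21 − 6.51 = -2.30 pp.

-2.30 pp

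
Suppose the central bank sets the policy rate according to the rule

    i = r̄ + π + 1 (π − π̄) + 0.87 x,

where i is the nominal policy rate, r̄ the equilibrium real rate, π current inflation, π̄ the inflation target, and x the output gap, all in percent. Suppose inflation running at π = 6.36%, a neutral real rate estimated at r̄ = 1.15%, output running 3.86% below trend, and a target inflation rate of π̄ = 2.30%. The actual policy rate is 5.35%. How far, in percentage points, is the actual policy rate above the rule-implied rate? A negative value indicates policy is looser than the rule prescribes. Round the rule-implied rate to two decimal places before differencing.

-2.86 pp

Output 3.86% below potential → x = -3.86.
i = 1.15 + 6.36 + 1 × (6.36 − 2.30) + 0.87 × (-3.86)
   = 1.15 + 6.36 + 4.06 − 3.3582 = 8.21
Deviation = 5.35 − 8.21 = -2.86 pp.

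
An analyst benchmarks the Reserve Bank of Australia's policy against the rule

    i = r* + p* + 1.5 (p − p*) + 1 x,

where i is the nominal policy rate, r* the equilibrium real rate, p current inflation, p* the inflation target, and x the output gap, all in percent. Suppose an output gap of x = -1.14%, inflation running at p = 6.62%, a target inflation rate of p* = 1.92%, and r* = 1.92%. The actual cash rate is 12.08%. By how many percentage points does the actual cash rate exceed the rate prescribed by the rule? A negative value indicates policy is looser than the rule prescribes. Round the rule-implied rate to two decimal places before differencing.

i = 1.92 + 1.92 + 1.5 × (6.62 − 1.92) + 1 × (-1.14)
   = 1.92 + 1.92 + 7.05 − 1.14 = 9.75
Deviation = 12.08 − 9.75 = 2.33 pp.

2.33 pp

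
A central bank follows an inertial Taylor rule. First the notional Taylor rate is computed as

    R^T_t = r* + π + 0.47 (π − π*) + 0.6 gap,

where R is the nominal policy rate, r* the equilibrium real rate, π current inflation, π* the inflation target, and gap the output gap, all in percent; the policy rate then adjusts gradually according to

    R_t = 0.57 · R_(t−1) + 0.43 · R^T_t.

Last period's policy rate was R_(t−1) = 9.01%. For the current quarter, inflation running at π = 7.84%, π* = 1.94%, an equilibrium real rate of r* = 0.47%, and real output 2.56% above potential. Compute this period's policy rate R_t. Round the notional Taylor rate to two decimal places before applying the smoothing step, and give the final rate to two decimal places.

Output 2.56% above potential → gap = 2.56.
R^T_t = 0.47 + 7.84 + 0.47 × (7.84 − 1.94) + 0.6 × 2.56
   = 0.47 + 7.84 + 2.773 + 1.536 = 12.62
R_t = 0.57 × 9.01 + 0.43 × 12.62 = 5.1357 + 5.4266 = 10.56

10.56%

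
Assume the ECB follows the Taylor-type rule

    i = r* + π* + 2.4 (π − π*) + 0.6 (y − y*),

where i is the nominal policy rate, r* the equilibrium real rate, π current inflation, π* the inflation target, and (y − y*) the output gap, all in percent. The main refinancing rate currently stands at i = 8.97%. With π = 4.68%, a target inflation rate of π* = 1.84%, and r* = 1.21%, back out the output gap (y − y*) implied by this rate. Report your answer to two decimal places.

-1.49%

0.6 (y − y*) = 8.97 − 1.21 − 1.84 − 2.4 × (4.68 − 1.84) = -0.896
(y − y*) = -0.896 / 0.6 = -1.49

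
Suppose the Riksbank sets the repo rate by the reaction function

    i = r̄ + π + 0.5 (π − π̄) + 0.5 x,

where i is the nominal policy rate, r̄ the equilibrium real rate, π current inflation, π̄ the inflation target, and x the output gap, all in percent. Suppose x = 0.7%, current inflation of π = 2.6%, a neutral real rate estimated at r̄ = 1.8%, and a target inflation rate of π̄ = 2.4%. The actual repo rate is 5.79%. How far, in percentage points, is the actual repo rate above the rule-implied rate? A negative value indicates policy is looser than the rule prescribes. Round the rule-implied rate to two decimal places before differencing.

0.94 pp

i = 1.8 + 2.6 + 0.5 × (2.6 − 2.4) + 0.5 × 0.7
   = 1.8 + 2.6 + 0.1 + 0.35 = 4.85
Deviation = 5.79 − 4.85 = 0.94 pp.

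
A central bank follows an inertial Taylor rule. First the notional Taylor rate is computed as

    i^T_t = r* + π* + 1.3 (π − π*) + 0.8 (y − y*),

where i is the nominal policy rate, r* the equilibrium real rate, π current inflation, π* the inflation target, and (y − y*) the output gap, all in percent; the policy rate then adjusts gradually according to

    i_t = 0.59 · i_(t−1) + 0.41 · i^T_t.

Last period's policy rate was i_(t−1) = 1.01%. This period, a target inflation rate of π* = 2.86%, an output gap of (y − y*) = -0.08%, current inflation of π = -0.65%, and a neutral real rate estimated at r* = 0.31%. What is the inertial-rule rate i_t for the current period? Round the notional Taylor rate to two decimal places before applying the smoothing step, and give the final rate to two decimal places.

i^T_t = 0.31 + 2.86 + 1.3 × (-0.65 − 2.86) + 0.8 × (-0.08)
   = 0.31 + 2.86 − 4.563 − 0.064 = -1.46
i_t = 0.59 × 1.01 + 0.41 × (-1.46) = 0.5959 − 0.5986 = 0.00

0.00%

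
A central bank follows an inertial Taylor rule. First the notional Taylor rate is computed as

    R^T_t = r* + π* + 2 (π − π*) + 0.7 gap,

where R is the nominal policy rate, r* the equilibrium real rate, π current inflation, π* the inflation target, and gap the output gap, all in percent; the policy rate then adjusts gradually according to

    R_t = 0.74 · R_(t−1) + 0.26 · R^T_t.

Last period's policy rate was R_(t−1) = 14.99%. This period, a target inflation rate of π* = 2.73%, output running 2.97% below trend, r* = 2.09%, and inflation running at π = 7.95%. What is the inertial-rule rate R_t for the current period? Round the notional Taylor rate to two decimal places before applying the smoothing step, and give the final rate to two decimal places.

14.52%

Output 2.97% below potential → gap = -2.97.
R^T_t = 2.09 + 2.73 + 2 × (7.95 − 2.73) + 0.7 × (-2.97)
   = 2.09 + 2.73 + 10.44 − 2.079 = 13.18
R_t = 0.74 × 14.99 + 0.26 × 13.18 = 11.0926 + 3.4268 = 14.52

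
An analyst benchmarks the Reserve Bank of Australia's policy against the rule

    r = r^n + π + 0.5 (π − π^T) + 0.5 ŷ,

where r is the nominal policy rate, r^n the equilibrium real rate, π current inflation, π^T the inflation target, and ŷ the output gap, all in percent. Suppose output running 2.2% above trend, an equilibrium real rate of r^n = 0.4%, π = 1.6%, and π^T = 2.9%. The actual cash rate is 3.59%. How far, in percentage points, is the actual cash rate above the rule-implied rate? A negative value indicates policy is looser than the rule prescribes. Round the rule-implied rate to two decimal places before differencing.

1.14 pp

Output 2.2% above potential → ŷ = 2.2.
r = 0.4 + 1.6 + 0.5 × (1.6 − 2.9) + 0.5 × 2.2
   = 0.4 + 1.6 − 0.65 + 1.1 = 2.45
Deviation = 3.59 − 2.45 = 1.14 pp.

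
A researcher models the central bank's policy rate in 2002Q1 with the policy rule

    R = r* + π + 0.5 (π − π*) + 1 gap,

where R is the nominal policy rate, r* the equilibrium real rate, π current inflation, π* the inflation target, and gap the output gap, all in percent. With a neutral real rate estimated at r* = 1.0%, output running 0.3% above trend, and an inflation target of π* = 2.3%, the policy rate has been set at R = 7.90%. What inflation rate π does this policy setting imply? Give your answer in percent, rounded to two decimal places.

5.17%

Output 0.3% above potential → gap = 0.3.
Collecting π: R = r* + (1 + 0.5) π − 0.5 π* + 1 gap
1.5 π = 7.90 − 1.0 + 0.5 × 2.3 − 1 × 0.3 = 7.75
π = 7.75 / 1.5 = 5.17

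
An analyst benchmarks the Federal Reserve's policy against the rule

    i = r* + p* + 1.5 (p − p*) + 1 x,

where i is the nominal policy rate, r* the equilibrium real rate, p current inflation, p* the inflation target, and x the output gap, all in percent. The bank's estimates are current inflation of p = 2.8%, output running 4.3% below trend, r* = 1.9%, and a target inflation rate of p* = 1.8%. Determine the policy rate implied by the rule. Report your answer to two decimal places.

0.90%

Output 4.3% below potential → x = -4.3.
i = 1.9 + 1.8 + 1.5 × (2.8 − 1.8) + 1 × (-4.3)
   = 1.9 + 1.8 + 1.5 − 4.3 = 0.90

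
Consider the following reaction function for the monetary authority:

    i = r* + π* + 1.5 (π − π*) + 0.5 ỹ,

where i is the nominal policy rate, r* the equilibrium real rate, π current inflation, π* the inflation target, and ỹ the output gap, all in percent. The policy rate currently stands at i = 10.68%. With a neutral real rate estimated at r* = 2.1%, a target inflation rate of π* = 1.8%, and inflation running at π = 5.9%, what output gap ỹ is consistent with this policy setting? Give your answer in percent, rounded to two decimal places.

1.26%

0.5 ỹ = 10.68 − 2.1 − 1.8 − 1.5 × (5.9 − 1.8) = 0.63
ỹ = 0.63 / 0.5 = 1.26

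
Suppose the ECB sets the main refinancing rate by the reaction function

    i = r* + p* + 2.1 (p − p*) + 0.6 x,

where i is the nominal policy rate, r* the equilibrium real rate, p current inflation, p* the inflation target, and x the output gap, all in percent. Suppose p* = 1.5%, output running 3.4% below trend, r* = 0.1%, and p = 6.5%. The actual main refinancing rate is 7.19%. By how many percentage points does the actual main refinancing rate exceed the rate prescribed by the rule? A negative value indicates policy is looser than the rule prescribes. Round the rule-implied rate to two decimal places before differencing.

-2.87 pp

Output 3.4% below potential → x = -3.4.
i = 0.1 + 1.5 + 2.1 × (6.5 − 1.5) + 0.6 × (-3.4)
   = 0.1 + 1.5 + 10.5 − 2.04 = 10.06
Deviation = 7.19 − 10.06 = -2.87 pp.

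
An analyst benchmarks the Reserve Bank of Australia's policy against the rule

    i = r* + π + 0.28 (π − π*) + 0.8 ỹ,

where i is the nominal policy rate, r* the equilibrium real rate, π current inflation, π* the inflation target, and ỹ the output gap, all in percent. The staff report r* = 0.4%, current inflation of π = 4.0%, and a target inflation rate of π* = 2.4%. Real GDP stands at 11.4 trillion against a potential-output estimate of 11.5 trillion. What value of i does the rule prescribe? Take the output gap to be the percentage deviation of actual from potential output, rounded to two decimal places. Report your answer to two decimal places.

4.15%

Output gap = 100 × (11.4 − 11.5) / 11.5 = -0.87%.
i = 0.40 + 4.00 + 0.28 × (4.00 − 2.40) + 0.8 × (-0.87)
   = 0.40 + 4 + 0.448 − 0.696 = 4.15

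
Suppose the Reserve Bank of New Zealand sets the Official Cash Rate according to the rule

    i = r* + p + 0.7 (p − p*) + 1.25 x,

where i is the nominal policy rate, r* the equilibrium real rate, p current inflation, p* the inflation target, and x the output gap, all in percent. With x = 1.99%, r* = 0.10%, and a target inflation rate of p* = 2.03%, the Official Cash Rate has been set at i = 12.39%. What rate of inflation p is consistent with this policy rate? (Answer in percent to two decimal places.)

Collecting p: i = r* + (1 + 0.7) p − 0.7 p* + 1.25 x
1.7 p = 12.39 − 0.10 + 0.7 × 2.03 − 1.25 × 1.99 = 11.2235
p = 11.2235 / 1.7 = 6.60

6.60%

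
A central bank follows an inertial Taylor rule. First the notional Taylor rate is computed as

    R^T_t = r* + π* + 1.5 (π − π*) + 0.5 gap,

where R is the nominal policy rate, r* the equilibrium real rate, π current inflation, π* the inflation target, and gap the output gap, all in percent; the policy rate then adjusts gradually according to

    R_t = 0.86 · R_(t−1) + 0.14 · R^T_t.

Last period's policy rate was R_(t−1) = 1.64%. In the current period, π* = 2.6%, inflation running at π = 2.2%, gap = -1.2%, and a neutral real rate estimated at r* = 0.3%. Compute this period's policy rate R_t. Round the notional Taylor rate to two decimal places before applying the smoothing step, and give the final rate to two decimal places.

1.65%

R^T_t = 0.3 + 2.6 + 1.5 × (2.2 − 2.6) + 0.5 × (-1.2)
   = 0.3 + 2.6 − 0.6 − 0.6 = 1.70
R_t = 0.86 × 1.64 + 0.14 × 1.70 = 1.4104 + 0.238 = 1.65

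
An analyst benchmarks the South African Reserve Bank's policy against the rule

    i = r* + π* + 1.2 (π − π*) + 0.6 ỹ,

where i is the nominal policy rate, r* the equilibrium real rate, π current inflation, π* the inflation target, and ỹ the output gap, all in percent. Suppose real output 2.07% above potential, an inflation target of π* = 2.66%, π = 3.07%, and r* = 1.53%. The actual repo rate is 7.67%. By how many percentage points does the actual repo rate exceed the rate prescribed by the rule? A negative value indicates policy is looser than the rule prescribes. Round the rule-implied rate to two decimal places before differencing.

1.75 pp

Output 2.07% above potential → ỹ = 2.07.
i = 1.53 + 2.66 + 1.2 × (3.07 − 2.66) + 0.6 × 2.07
   = 1.53 + 2.66 + 0.492 + 1.242 = 5.92
Deviation = 7.67 − 5.92 = 1.75 pp.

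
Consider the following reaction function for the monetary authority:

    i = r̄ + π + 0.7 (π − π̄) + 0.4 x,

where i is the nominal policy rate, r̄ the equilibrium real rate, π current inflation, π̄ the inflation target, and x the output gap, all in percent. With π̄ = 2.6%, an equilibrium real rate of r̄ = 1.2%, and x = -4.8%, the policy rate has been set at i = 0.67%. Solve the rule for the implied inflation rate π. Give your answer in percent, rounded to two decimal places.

1.89%

Collecting π: i = r̄ + (1 + 0.7) π − 0.7 π̄ + 0.4 x
1.7 π = 0.67 − 1.2 + 0.7 × 2.6 − 0.4 × (-4.8) = 3.21
π = 3.21 / 1.7 = 1.89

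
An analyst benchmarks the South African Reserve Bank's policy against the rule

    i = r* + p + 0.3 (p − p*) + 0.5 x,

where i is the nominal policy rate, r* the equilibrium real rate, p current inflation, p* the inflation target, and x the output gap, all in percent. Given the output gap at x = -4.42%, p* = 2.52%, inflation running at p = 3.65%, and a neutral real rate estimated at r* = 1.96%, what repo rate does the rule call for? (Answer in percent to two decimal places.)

3.74%

i = 1.96 + 3.65 + 0.3 × (3.65 − 2.52) + 0.5 × (-4.42)
   = 1.96 + 3.65 + 0.339 − 2.21 = 3.74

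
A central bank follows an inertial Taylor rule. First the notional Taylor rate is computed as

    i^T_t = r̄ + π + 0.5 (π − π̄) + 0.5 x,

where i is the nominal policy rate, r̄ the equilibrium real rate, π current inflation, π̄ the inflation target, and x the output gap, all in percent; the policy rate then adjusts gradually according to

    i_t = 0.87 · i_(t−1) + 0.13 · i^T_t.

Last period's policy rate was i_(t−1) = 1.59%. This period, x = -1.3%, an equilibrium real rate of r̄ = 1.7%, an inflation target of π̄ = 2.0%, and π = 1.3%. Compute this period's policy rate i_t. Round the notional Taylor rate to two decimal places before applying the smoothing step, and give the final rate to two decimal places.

1.64%

i^T_t = 1.7 + 1.3 + 0.5 × (1.3 − 2.0) + 0.5 × (-1.3)
   = 1.7 + 1.3 − 0.35 − 0.65 = 2.00
i_t = 0.87 × 1.59 + 0.13 × 2.00 = 1.3833 + 0.26 = 1.64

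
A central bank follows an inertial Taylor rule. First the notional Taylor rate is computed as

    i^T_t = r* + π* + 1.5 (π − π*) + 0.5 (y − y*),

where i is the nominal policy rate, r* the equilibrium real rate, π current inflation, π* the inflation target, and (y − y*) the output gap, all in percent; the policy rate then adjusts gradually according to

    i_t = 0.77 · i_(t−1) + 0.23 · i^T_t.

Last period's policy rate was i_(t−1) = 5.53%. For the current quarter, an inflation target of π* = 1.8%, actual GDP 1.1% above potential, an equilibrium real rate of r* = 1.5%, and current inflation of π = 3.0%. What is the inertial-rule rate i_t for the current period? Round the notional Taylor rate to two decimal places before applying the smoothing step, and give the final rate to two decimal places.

5.56%

Output 1.1% above potential → (y − y*) = 1.1.
i^T_t = 1.5 + 1.8 + 1.5 × (3.0 − 1.8) + 0.5 × 1.1
   = 1.5 + 1.8 + 1.8 + 0.55 = 5.65
i_t = 0.77 × 5.53 + 0.23 × 5.65 = 4.2581 + 1.2995 = 5.56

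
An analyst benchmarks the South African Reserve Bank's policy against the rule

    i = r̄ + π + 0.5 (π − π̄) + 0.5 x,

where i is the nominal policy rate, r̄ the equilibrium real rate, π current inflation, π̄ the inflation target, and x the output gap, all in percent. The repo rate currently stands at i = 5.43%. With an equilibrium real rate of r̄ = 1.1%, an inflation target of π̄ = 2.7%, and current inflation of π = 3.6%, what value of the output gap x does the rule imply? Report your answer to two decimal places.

0.56%

0.5 x = 5.43 − 1.1 − 3.6 − 0.5 × (3.6 − 2.7) = 0.28
x = 0.28 / 0.5 = 0.56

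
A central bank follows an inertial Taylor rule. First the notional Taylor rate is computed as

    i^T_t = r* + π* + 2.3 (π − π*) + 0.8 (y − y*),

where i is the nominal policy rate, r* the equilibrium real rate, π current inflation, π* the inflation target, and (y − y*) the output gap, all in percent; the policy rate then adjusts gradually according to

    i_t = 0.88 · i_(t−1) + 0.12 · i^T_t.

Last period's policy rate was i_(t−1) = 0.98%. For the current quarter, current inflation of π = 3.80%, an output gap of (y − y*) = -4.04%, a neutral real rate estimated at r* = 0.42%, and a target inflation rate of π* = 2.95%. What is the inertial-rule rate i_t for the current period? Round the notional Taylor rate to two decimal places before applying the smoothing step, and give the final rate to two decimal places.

1.11%

i^T_t = 0.42 + 2.95 + 2.3 × (3.80 − 2.95) + 0.8 × (-4.04)
   = 0.42 + 2.95 + 1.955 − 3.232 = 2.09
i_t = 0.88 × 0.98 + 0.12 × 2.09 = 0.8624 + 0.2508 = 1.11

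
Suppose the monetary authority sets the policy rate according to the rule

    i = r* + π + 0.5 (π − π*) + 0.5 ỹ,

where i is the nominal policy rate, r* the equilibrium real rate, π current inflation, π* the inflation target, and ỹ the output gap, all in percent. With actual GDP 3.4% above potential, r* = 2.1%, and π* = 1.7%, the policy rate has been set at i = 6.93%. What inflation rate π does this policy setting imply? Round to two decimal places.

2.65%

Output 3.4% above potential → ỹ = 3.4.
Collecting π: i = r* + (1 + 0.5) π − 0.5 π* + 0.5 ỹ
1.5 π = 6.93 − 2.1 + 0.5 × 1.7 − 0.5 × 3.4 = 3.98
π = 3.98 / 1.5 = 2.65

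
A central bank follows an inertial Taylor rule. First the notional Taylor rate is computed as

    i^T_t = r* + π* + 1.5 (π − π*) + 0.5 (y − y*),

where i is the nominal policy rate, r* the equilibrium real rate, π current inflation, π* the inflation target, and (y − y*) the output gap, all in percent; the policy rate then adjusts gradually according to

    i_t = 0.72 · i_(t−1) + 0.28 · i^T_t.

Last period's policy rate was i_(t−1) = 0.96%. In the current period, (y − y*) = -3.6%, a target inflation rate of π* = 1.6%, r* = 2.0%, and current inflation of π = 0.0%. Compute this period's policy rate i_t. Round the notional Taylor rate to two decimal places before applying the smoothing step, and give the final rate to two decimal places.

0.52%

i^T_t = 2.0 + 1.6 + 1.5 × (0.0 − 1.6) + 0.5 × (-3.6)
   = 2.0 + 1.6 − 2.4 − 1.8 = -0.60
i_t = 0.72 × 0.96 + 0.28 × (-0.60) = 0.6912 − 0.168 = 0.52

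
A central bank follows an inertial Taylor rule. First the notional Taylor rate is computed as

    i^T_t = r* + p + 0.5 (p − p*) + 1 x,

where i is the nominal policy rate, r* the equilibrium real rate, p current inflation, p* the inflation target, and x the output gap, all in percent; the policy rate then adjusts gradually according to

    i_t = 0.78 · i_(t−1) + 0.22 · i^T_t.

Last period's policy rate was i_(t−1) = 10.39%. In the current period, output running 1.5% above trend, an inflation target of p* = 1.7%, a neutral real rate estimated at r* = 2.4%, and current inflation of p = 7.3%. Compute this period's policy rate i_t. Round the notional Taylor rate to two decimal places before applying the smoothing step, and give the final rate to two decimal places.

11.18%

Output 1.5% above potential → x = 1.5.
i^T_t = 2.4 + 7.3 + 0.5 × (7.3 − 1.7) + 1 × 1.5
   = 2.4 + 7.3 + 2.8 + 1.5 = 14.00
i_t = 0.78 × 10.39 + 0.22 × 14.00 = 8.1042 + 3.08 = 11.18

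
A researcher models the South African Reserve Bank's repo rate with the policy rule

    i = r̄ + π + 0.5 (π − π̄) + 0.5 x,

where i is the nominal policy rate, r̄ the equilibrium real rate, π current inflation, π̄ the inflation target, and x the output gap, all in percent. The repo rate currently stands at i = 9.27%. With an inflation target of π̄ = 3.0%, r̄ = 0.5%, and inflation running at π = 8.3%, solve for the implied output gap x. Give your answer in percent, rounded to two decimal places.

-4.36%

0.5 x = 9.27 − 0.5 − 8.3 − 0.5 × (8.3 − 3.0) = -2.18
x = -2.18 / 0.5 = -4.36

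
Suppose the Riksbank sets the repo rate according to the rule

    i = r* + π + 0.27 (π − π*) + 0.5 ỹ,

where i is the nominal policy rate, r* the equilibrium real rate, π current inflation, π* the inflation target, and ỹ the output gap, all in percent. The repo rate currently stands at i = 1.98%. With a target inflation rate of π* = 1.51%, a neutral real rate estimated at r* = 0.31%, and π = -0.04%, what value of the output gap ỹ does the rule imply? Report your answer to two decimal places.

0.5 ỹ = 1.98 − 0.31 − (-0.04) − 0.27 × ((-0.04) − 1.51) = 2.1285
ỹ = 2.1285 / 0.5 = 4.26

4.26%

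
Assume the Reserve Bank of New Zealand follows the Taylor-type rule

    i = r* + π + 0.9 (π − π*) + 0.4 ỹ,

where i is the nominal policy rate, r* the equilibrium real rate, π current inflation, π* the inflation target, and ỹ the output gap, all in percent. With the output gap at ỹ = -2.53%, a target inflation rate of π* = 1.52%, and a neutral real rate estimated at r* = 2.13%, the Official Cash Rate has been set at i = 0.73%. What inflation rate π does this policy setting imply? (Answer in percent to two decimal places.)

Collecting π: i = r* + (1 + 0.9) π − 0.9 π* + 0.4 ỹ
1.9 π = 0.73 − 2.13 + 0.9 × 1.52 − 0.4 × (-2.53) = 0.98
π = 0.98 / 1.9 = 0.52

0.52%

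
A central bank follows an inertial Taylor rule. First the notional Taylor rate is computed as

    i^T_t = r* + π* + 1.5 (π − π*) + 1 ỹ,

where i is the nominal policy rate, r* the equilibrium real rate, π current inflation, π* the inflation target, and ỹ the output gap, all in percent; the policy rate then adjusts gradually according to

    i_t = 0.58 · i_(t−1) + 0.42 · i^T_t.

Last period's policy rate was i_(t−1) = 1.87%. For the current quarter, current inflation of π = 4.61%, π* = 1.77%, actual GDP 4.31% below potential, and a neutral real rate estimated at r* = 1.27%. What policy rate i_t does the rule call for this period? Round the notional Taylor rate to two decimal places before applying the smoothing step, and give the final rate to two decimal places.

Output 4.31% below potential → ỹ = -4.31.
i^T_t = 1.27 + 1.77 + 1.5 × (4.61 − 1.77) + 1 × (-4.31)
   = 1.27 + 1.77 + 4.26 − 4.31 = 2.99
i_t = 0.58 × 1.87 + 0.42 × 2.99 = 1.0846 + 1.2558 = 2.34

2.34%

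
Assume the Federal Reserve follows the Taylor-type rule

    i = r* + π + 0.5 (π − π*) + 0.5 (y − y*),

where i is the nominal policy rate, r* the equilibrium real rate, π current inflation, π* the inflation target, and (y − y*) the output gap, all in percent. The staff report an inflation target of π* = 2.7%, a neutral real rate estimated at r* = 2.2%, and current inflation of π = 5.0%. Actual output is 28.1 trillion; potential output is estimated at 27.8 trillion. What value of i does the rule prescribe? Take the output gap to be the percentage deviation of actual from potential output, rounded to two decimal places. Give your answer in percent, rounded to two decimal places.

8.89%

Output gap = 100 × (28.1 − 27.8) / 27.8 = 1.08%.
i = 2.20 + 5.00 + 0.5 × (5.00 − 2.70) + 0.5 × 1.08
   = 2.20 + 5 + 1.15 + 0.54 = 8.89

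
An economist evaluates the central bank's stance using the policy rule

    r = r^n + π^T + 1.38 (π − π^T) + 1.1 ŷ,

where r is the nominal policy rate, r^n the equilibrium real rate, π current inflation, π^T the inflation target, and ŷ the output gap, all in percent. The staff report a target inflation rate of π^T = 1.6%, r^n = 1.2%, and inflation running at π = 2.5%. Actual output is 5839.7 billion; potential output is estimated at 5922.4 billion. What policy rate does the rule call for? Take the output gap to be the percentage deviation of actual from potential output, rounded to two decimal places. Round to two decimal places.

Output gap = 100 × (5839.7 − 5922.4) / 5922.4 = -1.40%.
r = 1.20 + 1.60 + 1.38 × (2.50 − 1.60) + 1.1 × (-1.40)
   = 1.20 + 1.6 + 1.242 − 1.54 = 2.50

2.50%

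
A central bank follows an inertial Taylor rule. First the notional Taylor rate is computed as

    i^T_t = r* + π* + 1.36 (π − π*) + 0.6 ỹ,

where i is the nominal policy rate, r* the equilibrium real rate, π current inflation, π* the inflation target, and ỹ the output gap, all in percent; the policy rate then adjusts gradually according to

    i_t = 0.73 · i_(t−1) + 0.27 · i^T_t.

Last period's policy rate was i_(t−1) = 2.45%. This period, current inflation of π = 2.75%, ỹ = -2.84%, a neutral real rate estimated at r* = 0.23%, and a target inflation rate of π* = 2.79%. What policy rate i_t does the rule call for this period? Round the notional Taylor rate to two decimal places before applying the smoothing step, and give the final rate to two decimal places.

i^T_t = 0.23 + 2.79 + 1.36 × (2.75 − 2.79) + 0.6 × (-2.84)
   = 0.23 + 2.79 − 0.0544 − 1.704 = 1.26
i_t = 0.73 × 2.45 + 0.27 × 1.26 = 1.7885 + 0.3402 = 2.13

2.13%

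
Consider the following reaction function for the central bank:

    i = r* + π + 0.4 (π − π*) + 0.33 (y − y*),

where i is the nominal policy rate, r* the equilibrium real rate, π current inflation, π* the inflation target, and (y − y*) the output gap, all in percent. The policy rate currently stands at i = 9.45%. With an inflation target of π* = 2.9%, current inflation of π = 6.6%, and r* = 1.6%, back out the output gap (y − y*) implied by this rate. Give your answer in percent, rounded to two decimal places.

-0.70%

0.33 (y − y*) = 9.45 − 1.6 − 6.6 − 0.4 × (6.6 − 2.9) = -0.23
(y − y*) = -0.23 / 0.33 = -0.70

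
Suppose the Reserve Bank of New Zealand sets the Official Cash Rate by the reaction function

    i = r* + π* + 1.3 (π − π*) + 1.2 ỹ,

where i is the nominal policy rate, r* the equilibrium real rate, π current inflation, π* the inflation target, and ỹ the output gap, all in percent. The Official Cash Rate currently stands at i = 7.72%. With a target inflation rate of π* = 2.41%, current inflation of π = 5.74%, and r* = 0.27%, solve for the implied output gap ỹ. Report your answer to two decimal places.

1.2 ỹ = 7.72 − 0.27 − 2.41 − 1.3 × (5.74 − 2.41) = 0.711
ỹ = 0.711 / 1.2 = 0.59

0.59%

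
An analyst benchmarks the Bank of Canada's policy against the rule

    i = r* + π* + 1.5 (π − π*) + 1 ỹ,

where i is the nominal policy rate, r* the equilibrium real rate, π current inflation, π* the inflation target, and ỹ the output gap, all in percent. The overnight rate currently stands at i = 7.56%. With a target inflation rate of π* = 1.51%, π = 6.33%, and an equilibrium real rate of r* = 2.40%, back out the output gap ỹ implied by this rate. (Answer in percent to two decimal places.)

1 ỹ = 7.56 − 2.40 − 1.51 − 1.5 × (6.33 − 1.51) = -3.58
ỹ = -3.58 / 1 = -3.58

-3.58%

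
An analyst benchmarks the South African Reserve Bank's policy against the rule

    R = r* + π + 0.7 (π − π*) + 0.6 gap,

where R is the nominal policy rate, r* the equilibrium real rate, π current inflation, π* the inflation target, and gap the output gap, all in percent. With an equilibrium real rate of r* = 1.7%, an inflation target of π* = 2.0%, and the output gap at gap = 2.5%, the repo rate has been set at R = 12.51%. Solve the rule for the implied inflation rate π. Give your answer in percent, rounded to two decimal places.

6.30%

Collecting π: R = r* + (1 + 0.7) π − 0.7 π* + 0.6 gap
1.7 π = 12.51 − 1.7 + 0.7 × 2.0 − 0.6 × 2.5 = 10.71
π = 10.71 / 1.7 = 6.30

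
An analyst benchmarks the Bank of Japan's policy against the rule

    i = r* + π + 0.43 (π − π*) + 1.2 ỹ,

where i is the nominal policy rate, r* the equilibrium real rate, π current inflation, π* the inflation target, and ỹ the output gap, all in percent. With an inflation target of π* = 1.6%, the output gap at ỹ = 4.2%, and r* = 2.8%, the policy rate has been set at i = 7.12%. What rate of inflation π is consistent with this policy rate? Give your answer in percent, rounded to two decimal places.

Collecting π: i = r* + (1 + 0.43) π − 0.43 π* + 1.2 ỹ
1.43 π = 7.12 − 2.8 + 0.43 × 1.6 − 1.2 × 4.2 = -0.032
π = -0.032 / 1.43 = -0.02

-0.02%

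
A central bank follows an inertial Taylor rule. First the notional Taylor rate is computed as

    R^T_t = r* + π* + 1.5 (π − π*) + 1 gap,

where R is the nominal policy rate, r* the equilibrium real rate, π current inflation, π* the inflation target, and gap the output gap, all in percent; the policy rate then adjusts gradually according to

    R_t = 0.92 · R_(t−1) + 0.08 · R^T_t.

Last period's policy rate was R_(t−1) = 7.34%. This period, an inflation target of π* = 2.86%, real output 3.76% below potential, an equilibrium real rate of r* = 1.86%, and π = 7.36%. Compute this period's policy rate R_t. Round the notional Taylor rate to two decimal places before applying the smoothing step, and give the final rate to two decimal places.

7.37%

Output 3.76% below potential → gap = -3.76.
R^T_t = 1.86 + 2.86 + 1.5 × (7.36 − 2.86) + 1 × (-3.76)
   = 1.86 + 2.86 + 6.75 − 3.76 = 7.71
R_t = 0.92 × 7.34 + 0.08 × 7.71 = 6.7528 + 0.6168 = 7.37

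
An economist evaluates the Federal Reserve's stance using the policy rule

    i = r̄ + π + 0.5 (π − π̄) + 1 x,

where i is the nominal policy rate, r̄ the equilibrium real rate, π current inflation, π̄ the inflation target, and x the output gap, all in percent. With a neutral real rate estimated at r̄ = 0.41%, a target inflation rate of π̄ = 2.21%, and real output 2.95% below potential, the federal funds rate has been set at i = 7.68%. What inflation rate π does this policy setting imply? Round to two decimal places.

Output 2.95% below potential → x = -2.95.
Collecting π: i = r̄ + (1 + 0.5) π − 0.5 π̄ + 1 x
1.5 π = 7.68 − 0.41 + 0.5 × 2.21 − 1 × (-2.95) = 11.325
π = 11.325 / 1.5 = 7.55

7.55%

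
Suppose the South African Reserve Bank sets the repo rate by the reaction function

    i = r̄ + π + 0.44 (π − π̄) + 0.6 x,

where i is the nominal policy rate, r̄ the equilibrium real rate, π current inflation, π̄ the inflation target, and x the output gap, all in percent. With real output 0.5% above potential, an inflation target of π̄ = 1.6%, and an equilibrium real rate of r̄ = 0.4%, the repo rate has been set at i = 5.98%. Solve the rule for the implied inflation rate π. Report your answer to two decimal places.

4.16%

Output 0.5% above potential → x = 0.5.
Collecting π: i = r̄ + (1 + 0.44) π − 0.44 π̄ + 0.6 x
1.44 π = 5.98 − 0.4 + 0.44 × 1.6 − 0.6 × 0.5 = 5.984
π = 5.984 / 1.44 = 4.16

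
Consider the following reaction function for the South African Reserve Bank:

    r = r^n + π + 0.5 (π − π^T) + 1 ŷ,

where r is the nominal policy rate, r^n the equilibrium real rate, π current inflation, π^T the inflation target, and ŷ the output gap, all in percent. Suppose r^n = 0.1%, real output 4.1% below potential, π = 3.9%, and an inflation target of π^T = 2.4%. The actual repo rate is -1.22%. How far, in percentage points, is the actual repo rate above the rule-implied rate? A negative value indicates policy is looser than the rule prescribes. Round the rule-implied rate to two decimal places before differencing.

-1.87 pp

Output 4.1% below potential → ŷ = -4.1.
r = 0.1 + 3.9 + 0.5 × (3.9 − 2.4) + 1 × (-4.1)
   = 0.1 + 3.9 + 0.75 − 4.1 = 0.65
Deviation = -1.22 − 0.65 = -1.87 pp.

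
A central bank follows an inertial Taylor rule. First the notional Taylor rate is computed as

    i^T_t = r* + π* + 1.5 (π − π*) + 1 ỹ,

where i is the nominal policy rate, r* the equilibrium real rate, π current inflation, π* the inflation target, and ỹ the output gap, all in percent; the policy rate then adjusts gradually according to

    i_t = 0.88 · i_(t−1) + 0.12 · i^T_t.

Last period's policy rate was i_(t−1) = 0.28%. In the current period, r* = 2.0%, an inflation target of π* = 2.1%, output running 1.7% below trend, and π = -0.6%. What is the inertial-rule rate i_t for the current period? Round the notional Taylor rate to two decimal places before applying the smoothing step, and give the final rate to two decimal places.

Output 1.7% below potential → ỹ = -1.7.
i^T_t = 2.0 + 2.1 + 1.5 × (-0.6 − 2.1) + 1 × (-1.7)
   = 2.0 + 2.1 − 4.05 − 1.7 = -1.65
i_t = 0.88 × 0.28 + 0.12 × (-1.65) = 0.2464 − 0.198 = 0.05

0.05%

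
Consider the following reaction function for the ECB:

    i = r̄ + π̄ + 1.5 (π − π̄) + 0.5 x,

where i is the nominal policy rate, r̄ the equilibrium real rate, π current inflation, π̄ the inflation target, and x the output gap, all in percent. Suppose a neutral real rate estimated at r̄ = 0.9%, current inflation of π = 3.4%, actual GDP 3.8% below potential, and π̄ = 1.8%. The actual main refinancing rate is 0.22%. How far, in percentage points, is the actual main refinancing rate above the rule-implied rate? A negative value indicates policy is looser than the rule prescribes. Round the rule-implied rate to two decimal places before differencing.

Output 3.8% below potential → x = -3.8.
i = 0.9 + 1.8 + 1.5 × (3.4 − 1.8) + 0.5 × (-3.8)
   = 0.9 + 1.8 + 2.4 − 1.9 = 3.20
Deviation = 0.22 − 3.20 = -2.98 pp.

-2.98 pp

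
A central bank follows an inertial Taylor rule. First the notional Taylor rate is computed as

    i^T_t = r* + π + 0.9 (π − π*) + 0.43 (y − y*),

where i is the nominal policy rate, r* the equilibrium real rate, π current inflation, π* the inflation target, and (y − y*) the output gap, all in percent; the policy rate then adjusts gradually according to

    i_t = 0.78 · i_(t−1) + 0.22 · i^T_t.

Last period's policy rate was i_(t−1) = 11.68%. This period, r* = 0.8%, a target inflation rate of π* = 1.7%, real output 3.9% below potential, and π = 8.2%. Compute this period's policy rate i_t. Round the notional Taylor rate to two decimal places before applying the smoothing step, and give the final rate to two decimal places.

12.01%

Output 3.9% below potential → (y − y*) = -3.9.
i^T_t = 0.8 + 8.2 + 0.9 × (8.2 − 1.7) + 0.43 × (-3.9)
   = 0.8 + 8.2 + 5.85 − 1.677 = 13.17
i_t = 0.78 × 11.68 + 0.22 × 13.17 = 9.1104 + 2.8974 = 12.01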